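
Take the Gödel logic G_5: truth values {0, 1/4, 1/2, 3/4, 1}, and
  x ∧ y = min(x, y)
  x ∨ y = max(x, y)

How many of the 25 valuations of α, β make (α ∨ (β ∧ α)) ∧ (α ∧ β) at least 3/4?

value 1: 1 assignment (counts)
value 3/4: 3 assignments (counts)
value 1/2: 5 assignments
value 1/4: 7 assignments
value 0: 9 assignments
So 4 of the 25 assignments meet the threshold.

4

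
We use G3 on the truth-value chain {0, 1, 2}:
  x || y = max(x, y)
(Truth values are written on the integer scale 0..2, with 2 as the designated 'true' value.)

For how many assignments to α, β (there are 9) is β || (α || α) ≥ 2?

α = 0, β = 0 ↦ 0  <
α = 0, β = 1 ↦ 1  <
α = 0, β = 2 ↦ 2  ≥
α = 1, β = 0 ↦ 1  <
α = 1, β = 1 ↦ 1  <
α = 1, β = 2 ↦ 2  ≥
α = 2, β = 0 ↦ 2  ≥
α = 2, β = 1 ↦ 2  ≥
α = 2, β = 2 ↦ 2  ≥
So 5 of the 9 assignments meet the threshold.

5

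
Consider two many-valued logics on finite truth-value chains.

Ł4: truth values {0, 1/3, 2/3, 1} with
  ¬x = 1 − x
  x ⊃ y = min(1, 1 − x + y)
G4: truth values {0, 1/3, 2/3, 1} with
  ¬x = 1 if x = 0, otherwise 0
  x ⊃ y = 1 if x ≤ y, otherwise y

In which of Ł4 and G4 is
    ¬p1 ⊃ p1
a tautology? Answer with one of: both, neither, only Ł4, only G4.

In Ł4: at p1 = 0 the value is 0 — not a tautology.
In G4: at p1 = 0 the value is 0 — not a tautology.

neither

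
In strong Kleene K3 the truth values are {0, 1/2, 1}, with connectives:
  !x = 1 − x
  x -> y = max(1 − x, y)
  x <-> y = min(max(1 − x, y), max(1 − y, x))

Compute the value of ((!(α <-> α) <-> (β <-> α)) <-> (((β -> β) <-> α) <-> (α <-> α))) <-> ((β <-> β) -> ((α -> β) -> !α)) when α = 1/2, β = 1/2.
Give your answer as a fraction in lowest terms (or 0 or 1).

α <-> α = 1/2 <-> 1/2 = 1/2
!(α <-> α) = !1/2 = 1/2
β <-> α = 1/2 <-> 1/2 = 1/2
!(α <-> α) <-> (β <-> α) = 1/2 <-> 1/2 = 1/2
β -> β = 1/2 -> 1/2 = 1/2
(β -> β) <-> α = 1/2 <-> 1/2 = 1/2
α <-> α = 1/2 <-> 1/2 = 1/2
((β -> β) <-> α) <-> (α <-> α) = 1/2 <-> 1/2 = 1/2
(!(α <-> α) <-> (β <-> α)) <-> (((β -> β) <-> α) <-> (α <-> α)) = 1/2 <-> 1/2 = 1/2
β <-> β = 1/2 <-> 1/2 = 1/2
α -> β = 1/2 -> 1/2 = 1/2
!α = !1/2 = 1/2
(α -> β) -> !α = 1/2 -> 1/2 = 1/2
(β <-> β) -> ((α -> β) -> !α) = 1/2 -> 1/2 = 1/2
((!(α <-> α) <-> (β <-> α)) <-> (((β -> β) <-> α) <-> (α <-> α))) <-> ((β <-> β) -> ((α -> β) -> !α)) = 1/2 <-> 1/2 = 1/2

1/2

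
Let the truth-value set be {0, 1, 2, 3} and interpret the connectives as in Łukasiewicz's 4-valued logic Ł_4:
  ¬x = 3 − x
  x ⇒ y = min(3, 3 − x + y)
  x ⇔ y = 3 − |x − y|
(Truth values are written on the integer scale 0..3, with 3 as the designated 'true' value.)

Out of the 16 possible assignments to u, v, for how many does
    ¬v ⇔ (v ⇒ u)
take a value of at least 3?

u = 0, v = 0 ↦ 3  ≥
u = 0, v = 1 ↦ 3  ≥
u = 0, v = 2 ↦ 3  ≥
u = 0, v = 3 ↦ 3  ≥
u = 1, v = 0 ↦ 3  ≥
u = 1, v = 1 ↦ 2  <
u = 1, v = 2 ↦ 2  <
u = 1, v = 3 ↦ 2  <
u = 2, v = 0 ↦ 3  ≥
u = 2, v = 1 ↦ 2  <
u = 2, v = 2 ↦ 1  <
u = 2, v = 3 ↦ 1  <
u = 3, v = 0 ↦ 3  ≥
u = 3, v = 1 ↦ 2  <
u = 3, v = 2 ↦ 1  <
u = 3, v = 3 ↦ 0  <
So 7 of the 16 assignments meet the threshold.

7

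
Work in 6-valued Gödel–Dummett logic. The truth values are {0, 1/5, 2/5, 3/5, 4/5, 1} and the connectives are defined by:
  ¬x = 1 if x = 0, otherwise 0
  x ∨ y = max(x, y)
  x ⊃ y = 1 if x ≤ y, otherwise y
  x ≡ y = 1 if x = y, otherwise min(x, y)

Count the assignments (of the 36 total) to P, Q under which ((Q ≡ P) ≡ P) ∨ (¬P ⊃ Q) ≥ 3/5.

value 1: 35 assignments (counts)
value 0: 1 assignment
So 35 of the 36 assignments meet the threshold.

35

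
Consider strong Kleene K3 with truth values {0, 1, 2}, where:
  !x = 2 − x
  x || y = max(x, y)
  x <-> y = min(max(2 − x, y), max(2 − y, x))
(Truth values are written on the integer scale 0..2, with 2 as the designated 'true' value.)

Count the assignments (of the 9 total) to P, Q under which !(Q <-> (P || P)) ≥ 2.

P = 0, Q = 0 ↦ 0  <
P = 0, Q = 1 ↦ 1  <
P = 0, Q = 2 ↦ 2  ≥
P = 1, Q = 0 ↦ 1  <
P = 1, Q = 1 ↦ 1  <
P = 1, Q = 2 ↦ 1  <
P = 2, Q = 0 ↦ 2  ≥
P = 2, Q = 1 ↦ 1  <
P = 2, Q = 2 ↦ 0  <
So 2 of the 9 assignments meet the threshold.

2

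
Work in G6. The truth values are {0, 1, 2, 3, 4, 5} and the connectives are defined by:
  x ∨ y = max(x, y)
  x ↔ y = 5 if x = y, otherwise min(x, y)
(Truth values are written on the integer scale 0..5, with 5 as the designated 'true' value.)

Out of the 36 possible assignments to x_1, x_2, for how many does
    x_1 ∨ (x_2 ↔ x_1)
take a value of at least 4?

16

value 5: 11 assignments (counts)
value 4: 5 assignments (counts)
value 3: 5 assignments
value 2: 5 assignments
value 1: 5 assignments
value 0: 5 assignments
So 16 of the 36 assignments meet the threshold.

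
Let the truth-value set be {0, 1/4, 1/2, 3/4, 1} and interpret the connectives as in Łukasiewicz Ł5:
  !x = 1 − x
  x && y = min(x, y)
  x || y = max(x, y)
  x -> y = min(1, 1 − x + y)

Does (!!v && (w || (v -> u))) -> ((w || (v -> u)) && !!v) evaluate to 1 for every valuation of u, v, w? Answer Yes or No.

At u = 0, v = 3/4, w = 1/4, for instance:
!v = !3/4 = 1/4
!!v = !1/4 = 3/4
v -> u = 3/4 -> 0 = 1/4
w || (v -> u) = 1/4 || 1/4 = 1/4
!!v && (w || (v -> u)) = 3/4 && 1/4 = 1/4
(w || (v -> u)) && !!v = 1/4 && 3/4 = 1/4
(!!v && (w || (v -> u))) -> ((w || (v -> u)) && !!v) = 1/4 -> 1/4 = 1
and checking the remaining 124 assignments likewise gives ≥ 1 in every case.

Yes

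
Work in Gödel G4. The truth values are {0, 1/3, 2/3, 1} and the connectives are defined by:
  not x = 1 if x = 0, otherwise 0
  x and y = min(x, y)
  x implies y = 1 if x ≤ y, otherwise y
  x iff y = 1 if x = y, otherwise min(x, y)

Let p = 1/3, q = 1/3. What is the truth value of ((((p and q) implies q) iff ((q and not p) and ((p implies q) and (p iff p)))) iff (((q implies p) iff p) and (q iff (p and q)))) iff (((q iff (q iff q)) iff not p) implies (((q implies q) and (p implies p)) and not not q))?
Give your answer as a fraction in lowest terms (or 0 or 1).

p and q = 1/3 and 1/3 = 1/3
(p and q) implies q = 1/3 implies 1/3 = 1
not p = not 1/3 = 0
q and not p = 1/3 and 0 = 0
p implies q = 1/3 implies 1/3 = 1
p iff p = 1/3 iff 1/3 = 1
(p implies q) and (p iff p) = 1 and 1 = 1
(q and not p) and ((p implies q) and (p iff p)) = 0 and 1 = 0
((p and q) implies q) iff ((q and not p) and ((p implies q) and (p iff p))) = 1 iff 0 = 0
q implies p = 1/3 implies 1/3 = 1
(q implies p) iff p = 1 iff 1/3 = 1/3
p and q = 1/3 and 1/3 = 1/3
q iff (p and q) = 1/3 iff 1/3 = 1
((q implies p) iff p) and (q iff (p and q)) = 1/3 and 1 = 1/3
(((p and q) implies q) iff ((q and not p) and ((p implies q) and (p iff p)))) iff (((q implies p) iff p) and (q iff (p and q))) = 0 iff 1/3 = 0
q iff q = 1/3 iff 1/3 = 1
q iff (q iff q) = 1/3 iff 1 = 1/3
not p = not 1/3 = 0
(q iff (q iff q)) iff not p = 1/3 iff 0 = 0
q implies q = 1/3 implies 1/3 = 1
p implies p = 1/3 implies 1/3 = 1
(q implies q) and (p implies p) = 1 and 1 = 1
not q = not 1/3 = 0
not not q = not 0 = 1
((q implies q) and (p implies p)) and not not q = 1 and 1 = 1
((q iff (q iff q)) iff not p) implies (((q implies q) and (p implies p)) and not not q) = 0 implies 1 = 1
((((p and q) implies q) iff ((q and not p) and ((p implies q) and (p iff p)))) iff (((q implies p) iff p) and (q iff (p and q)))) iff (((q iff (q iff q)) iff not p) implies (((q implies q) and (p implies p)) and not not q)) = 0 iff 1 = 0

0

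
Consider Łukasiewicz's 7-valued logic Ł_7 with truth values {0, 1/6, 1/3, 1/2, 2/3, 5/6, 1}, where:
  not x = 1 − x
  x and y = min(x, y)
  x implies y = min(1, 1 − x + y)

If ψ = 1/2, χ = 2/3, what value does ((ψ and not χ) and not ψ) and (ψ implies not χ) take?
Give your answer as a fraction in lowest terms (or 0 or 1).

not χ = not 2/3 = 1/3
ψ and not χ = 1/2 and 1/3 = 1/3
not ψ = not 1/2 = 1/2
(ψ and not χ) and not ψ = 1/3 and 1/2 = 1/3
not χ = not 2/3 = 1/3
ψ implies not χ = 1/2 implies 1/3 = 5/6
((ψ and not χ) and not ψ) and (ψ implies not χ) = 1/3 and 5/6 = 1/3

1/3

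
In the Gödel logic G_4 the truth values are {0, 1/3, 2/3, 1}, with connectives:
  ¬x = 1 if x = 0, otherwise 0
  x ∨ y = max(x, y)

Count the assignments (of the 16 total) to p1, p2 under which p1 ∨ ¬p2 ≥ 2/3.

10

p1 = 0, p2 = 0 ↦ 1  ≥
p1 = 0, p2 = 1/3 ↦ 0  <
p1 = 0, p2 = 2/3 ↦ 0  <
p1 = 0, p2 = 1 ↦ 0  <
p1 = 1/3, p2 = 0 ↦ 1  ≥
p1 = 1/3, p2 = 1/3 ↦ 1/3  <
p1 = 1/3, p2 = 2/3 ↦ 1/3  <
p1 = 1/3, p2 = 1 ↦ 1/3  <
p1 = 2/3, p2 = 0 ↦ 1  ≥
p1 = 2/3, p2 = 1/3 ↦ 2/3  ≥
p1 = 2/3, p2 = 2/3 ↦ 2/3  ≥
p1 = 2/3, p2 = 1 ↦ 2/3  ≥
p1 = 1, p2 = 0 ↦ 1  ≥
p1 = 1, p2 = 1/3 ↦ 1  ≥
p1 = 1, p2 = 2/3 ↦ 1  ≥
p1 = 1, p2 = 1 ↦ 1  ≥
So 10 of the 16 assignments meet the threshold.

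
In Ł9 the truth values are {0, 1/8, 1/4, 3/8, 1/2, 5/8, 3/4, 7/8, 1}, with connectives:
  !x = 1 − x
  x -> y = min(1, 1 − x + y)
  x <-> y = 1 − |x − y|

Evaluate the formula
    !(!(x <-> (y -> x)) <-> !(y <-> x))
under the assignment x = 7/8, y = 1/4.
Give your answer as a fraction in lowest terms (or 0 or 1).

y -> x = 1/4 -> 7/8 = 1
x <-> (y -> x) = 7/8 <-> 1 = 7/8
!(x <-> (y -> x)) = !7/8 = 1/8
y <-> x = 1/4 <-> 7/8 = 3/8
!(y <-> x) = !3/8 = 5/8
!(x <-> (y -> x)) <-> !(y <-> x) = 1/8 <-> 5/8 = 1/2
!(!(x <-> (y -> x)) <-> !(y <-> x)) = !1/2 = 1/2

1/2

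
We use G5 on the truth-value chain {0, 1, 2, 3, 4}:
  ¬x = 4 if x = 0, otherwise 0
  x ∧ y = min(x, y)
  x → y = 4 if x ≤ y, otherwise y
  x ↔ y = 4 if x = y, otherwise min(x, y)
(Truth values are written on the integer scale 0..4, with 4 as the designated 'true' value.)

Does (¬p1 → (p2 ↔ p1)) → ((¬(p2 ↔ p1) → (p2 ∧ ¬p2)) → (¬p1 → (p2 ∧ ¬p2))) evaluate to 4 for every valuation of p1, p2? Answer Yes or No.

Counterexample: take p1 = 0, p2 = 0.
¬p1 = ¬0 = 4
p2 ↔ p1 = 0 ↔ 0 = 4
¬p1 → (p2 ↔ p1) = 4 → 4 = 4
p2 ↔ p1 = 0 ↔ 0 = 4
¬(p2 ↔ p1) = ¬4 = 0
¬p2 = ¬0 = 4
p2 ∧ ¬p2 = 0 ∧ 4 = 0
¬(p2 ↔ p1) → (p2 ∧ ¬p2) = 0 → 0 = 4
¬p1 = ¬0 = 4
¬p2 = ¬0 = 4
p2 ∧ ¬p2 = 0 ∧ 4 = 0
¬p1 → (p2 ∧ ¬p2) = 4 → 0 = 0
(¬(p2 ↔ p1) → (p2 ∧ ¬p2)) → (¬p1 → (p2 ∧ ¬p2)) = 4 → 0 = 0
(¬p1 → (p2 ↔ p1)) → ((¬(p2 ↔ p1) → (p2 ∧ ¬p2)) → (¬p1 → (p2 ∧ ¬p2))) = 4 → 0 = 0
This gives 0 ≠ 4.

No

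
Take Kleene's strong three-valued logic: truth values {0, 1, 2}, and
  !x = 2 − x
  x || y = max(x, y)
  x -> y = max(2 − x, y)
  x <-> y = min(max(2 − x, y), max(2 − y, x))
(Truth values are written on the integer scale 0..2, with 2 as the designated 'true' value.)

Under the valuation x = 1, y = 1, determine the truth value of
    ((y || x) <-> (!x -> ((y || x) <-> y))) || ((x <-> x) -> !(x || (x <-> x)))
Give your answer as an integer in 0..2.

y || x = 1 || 1 = 1
!x = !1 = 1
y || x = 1 || 1 = 1
(y || x) <-> y = 1 <-> 1 = 1
!x -> ((y || x) <-> y) = 1 -> 1 = 1
(y || x) <-> (!x -> ((y || x) <-> y)) = 1 <-> 1 = 1
x <-> x = 1 <-> 1 = 1
x <-> x = 1 <-> 1 = 1
x || (x <-> x) = 1 || 1 = 1
!(x || (x <-> x)) = !1 = 1
(x <-> x) -> !(x || (x <-> x)) = 1 -> 1 = 1
((y || x) <-> (!x -> ((y || x) <-> y))) || ((x <-> x) -> !(x || (x <-> x))) = 1 || 1 = 1

1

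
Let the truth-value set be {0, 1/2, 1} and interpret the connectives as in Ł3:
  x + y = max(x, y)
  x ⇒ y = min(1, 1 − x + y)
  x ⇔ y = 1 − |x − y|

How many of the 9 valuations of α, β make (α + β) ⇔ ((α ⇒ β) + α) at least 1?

6

α = 0, β = 0 ↦ 0  <
α = 0, β = 1/2 ↦ 1/2  <
α = 0, β = 1 ↦ 1  ≥
α = 1/2, β = 0 ↦ 1  ≥
α = 1/2, β = 1/2 ↦ 1/2  <
α = 1/2, β = 1 ↦ 1  ≥
α = 1, β = 0 ↦ 1  ≥
α = 1, β = 1/2 ↦ 1  ≥
α = 1, β = 1 ↦ 1  ≥
So 6 of the 9 assignments meet the threshold.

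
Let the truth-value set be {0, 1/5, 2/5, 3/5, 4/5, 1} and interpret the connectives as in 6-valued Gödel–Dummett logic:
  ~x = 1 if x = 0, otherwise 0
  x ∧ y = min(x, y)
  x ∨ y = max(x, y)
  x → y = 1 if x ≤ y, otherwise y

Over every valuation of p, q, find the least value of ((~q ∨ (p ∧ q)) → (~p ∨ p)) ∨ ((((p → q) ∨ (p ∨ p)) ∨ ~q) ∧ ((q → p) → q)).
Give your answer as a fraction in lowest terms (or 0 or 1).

1/5

Take p = 1/5, q = 0:
~q = ~0 = 1
p ∧ q = 1/5 ∧ 0 = 0
~q ∨ (p ∧ q) = 1 ∨ 0 = 1
~p = ~1/5 = 0
~p ∨ p = 0 ∨ 1/5 = 1/5
(~q ∨ (p ∧ q)) → (~p ∨ p) = 1 → 1/5 = 1/5
p → q = 1/5 → 0 = 0
p ∨ p = 1/5 ∨ 1/5 = 1/5
(p → q) ∨ (p ∨ p) = 0 ∨ 1/5 = 1/5
~q = ~0 = 1
((p → q) ∨ (p ∨ p)) ∨ ~q = 1/5 ∨ 1 = 1
q → p = 0 → 1/5 = 1
(q → p) → q = 1 → 0 = 0
(((p → q) ∨ (p ∨ p)) ∨ ~q) ∧ ((q → p) → q) = 1 ∧ 0 = 0
((~q ∨ (p ∧ q)) → (~p ∨ p)) ∨ ((((p → q) ∨ (p ∨ p)) ∨ ~q) ∧ ((q → p) → q)) = 1/5 ∨ 0 = 1/5
No assignment yields a value below 1/5, so this is the minimum.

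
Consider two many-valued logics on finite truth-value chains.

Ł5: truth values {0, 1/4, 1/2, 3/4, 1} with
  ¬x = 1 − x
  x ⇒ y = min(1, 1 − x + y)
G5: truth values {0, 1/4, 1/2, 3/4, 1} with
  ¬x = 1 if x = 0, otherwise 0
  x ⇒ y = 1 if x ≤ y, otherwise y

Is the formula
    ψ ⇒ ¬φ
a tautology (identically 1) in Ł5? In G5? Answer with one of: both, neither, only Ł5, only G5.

In Ł5: at φ = 1/4, ψ = 1 the value is 3/4 — not a tautology.
In G5: at φ = 1/4, ψ = 1/4 the value is 0 — not a tautology.

neither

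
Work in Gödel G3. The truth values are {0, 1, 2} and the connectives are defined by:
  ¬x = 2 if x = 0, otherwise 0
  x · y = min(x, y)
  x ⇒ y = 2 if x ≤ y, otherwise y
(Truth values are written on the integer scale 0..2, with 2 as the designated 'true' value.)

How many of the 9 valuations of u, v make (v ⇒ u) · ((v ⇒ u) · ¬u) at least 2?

u = 0, v = 0 ↦ 2  ≥
u = 0, v = 1 ↦ 0  <
u = 0, v = 2 ↦ 0  <
u = 1, v = 0 ↦ 0  <
u = 1, v = 1 ↦ 0  <
u = 1, v = 2 ↦ 0  <
u = 2, v = 0 ↦ 0  <
u = 2, v = 1 ↦ 0  <
u = 2, v = 2 ↦ 0  <
So 1 of the 9 assignments meets the threshold.

1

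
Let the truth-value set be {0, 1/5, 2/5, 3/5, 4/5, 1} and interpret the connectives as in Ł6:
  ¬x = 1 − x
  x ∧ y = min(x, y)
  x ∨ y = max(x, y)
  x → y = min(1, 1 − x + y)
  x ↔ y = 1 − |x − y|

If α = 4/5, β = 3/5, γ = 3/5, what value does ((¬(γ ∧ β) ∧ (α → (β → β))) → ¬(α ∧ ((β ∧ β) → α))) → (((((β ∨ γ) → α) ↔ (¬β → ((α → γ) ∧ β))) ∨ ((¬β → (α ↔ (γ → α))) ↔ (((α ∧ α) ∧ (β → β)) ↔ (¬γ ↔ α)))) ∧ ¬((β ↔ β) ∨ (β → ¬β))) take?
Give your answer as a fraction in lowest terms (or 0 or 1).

γ ∧ β = 3/5 ∧ 3/5 = 3/5
¬(γ ∧ β) = ¬3/5 = 2/5
β → β = 3/5 → 3/5 = 1
α → (β → β) = 4/5 → 1 = 1
¬(γ ∧ β) ∧ (α → (β → β)) = 2/5 ∧ 1 = 2/5
β ∧ β = 3/5 ∧ 3/5 = 3/5
(β ∧ β) → α = 3/5 → 4/5 = 1
α ∧ ((β ∧ β) → α) = 4/5 ∧ 1 = 4/5
¬(α ∧ ((β ∧ β) → α)) = ¬4/5 = 1/5
(¬(γ ∧ β) ∧ (α → (β → β))) → ¬(α ∧ ((β ∧ β) → α)) = 2/5 → 1/5 = 4/5
β ∨ γ = 3/5 ∨ 3/5 = 3/5
(β ∨ γ) → α = 3/5 → 4/5 = 1
¬β = ¬3/5 = 2/5
α → γ = 4/5 → 3/5 = 4/5
(α → γ) ∧ β = 4/5 ∧ 3/5 = 3/5
¬β → ((α → γ) ∧ β) = 2/5 → 3/5 = 1
((β ∨ γ) → α) ↔ (¬β → ((α → γ) ∧ β)) = 1 ↔ 1 = 1
¬β = ¬3/5 = 2/5
γ → α = 3/5 → 4/5 = 1
α ↔ (γ → α) = 4/5 ↔ 1 = 4/5
¬β → (α ↔ (γ → α)) = 2/5 → 4/5 = 1
α ∧ α = 4/5 ∧ 4/5 = 4/5
β → β = 3/5 → 3/5 = 1
(α ∧ α) ∧ (β → β) = 4/5 ∧ 1 = 4/5
¬γ = ¬3/5 = 2/5
¬γ ↔ α = 2/5 ↔ 4/5 = 3/5
((α ∧ α) ∧ (β → β)) ↔ (¬γ ↔ α) = 4/5 ↔ 3/5 = 4/5
(¬β → (α ↔ (γ → α))) ↔ (((α ∧ α) ∧ (β → β)) ↔ (¬γ ↔ α)) = 1 ↔ 4/5 = 4/5
(((β ∨ γ) → α) ↔ (¬β → ((α → γ) ∧ β))) ∨ ((¬β → (α ↔ (γ → α))) ↔ (((α ∧ α) ∧ (β → β)) ↔ (¬γ ↔ α))) = 1 ∨ 4/5 = 1
β ↔ β = 3/5 ↔ 3/5 = 1
¬β = ¬3/5 = 2/5
β → ¬β = 3/5 → 2/5 = 4/5
(β ↔ β) ∨ (β → ¬β) = 1 ∨ 4/5 = 1
¬((β ↔ β) ∨ (β → ¬β)) = ¬1 = 0
((((β ∨ γ) → α) ↔ (¬β → ((α → γ) ∧ β))) ∨ ((¬β → (α ↔ (γ → α))) ↔ (((α ∧ α) ∧ (β → β)) ↔ (¬γ ↔ α)))) ∧ ¬((β ↔ β) ∨ (β → ¬β)) = 1 ∧ 0 = 0
((¬(γ ∧ β) ∧ (α → (β → β))) → ¬(α ∧ ((β ∧ β) → α))) → (((((β ∨ γ) → α) ↔ (¬β → ((α → γ) ∧ β))) ∨ ((¬β → (α ↔ (γ → α))) ↔ (((α ∧ α) ∧ (β → β)) ↔ (¬γ ↔ α)))) ∧ ¬((β ↔ β) ∨ (β → ¬β))) = 4/5 → 0 = 1/5

1/5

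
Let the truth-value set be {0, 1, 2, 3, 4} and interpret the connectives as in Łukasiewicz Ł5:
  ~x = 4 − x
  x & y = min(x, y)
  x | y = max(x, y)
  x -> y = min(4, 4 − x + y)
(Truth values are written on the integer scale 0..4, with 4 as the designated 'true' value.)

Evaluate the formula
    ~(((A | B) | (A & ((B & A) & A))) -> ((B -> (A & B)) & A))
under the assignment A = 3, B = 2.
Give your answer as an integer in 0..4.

A | B = 3 | 2 = 3
B & A = 2 & 3 = 2
(B & A) & A = 2 & 3 = 2
A & ((B & A) & A) = 3 & 2 = 2
(A | B) | (A & ((B & A) & A)) = 3 | 2 = 3
A & B = 3 & 2 = 2
B -> (A & B) = 2 -> 2 = 4
(B -> (A & B)) & A = 4 & 3 = 3
((A | B) | (A & ((B & A) & A))) -> ((B -> (A & B)) & A) = 3 -> 3 = 4
~(((A | B) | (A & ((B & A) & A))) -> ((B -> (A & B)) & A)) = ~4 = 0

0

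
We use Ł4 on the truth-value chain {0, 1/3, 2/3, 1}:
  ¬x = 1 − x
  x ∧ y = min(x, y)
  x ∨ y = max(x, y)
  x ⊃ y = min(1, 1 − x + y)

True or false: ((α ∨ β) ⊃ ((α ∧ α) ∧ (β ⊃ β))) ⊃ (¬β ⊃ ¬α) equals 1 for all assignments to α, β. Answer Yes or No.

No

Counterexample: take α = 1/3, β = 0.
α ∨ β = 1/3 ∨ 0 = 1/3
α ∧ α = 1/3 ∧ 1/3 = 1/3
β ⊃ β = 0 ⊃ 0 = 1
(α ∧ α) ∧ (β ⊃ β) = 1/3 ∧ 1 = 1/3
(α ∨ β) ⊃ ((α ∧ α) ∧ (β ⊃ β)) = 1/3 ⊃ 1/3 = 1
¬β = ¬0 = 1
¬α = ¬1/3 = 2/3
¬β ⊃ ¬α = 1 ⊃ 2/3 = 2/3
((α ∨ β) ⊃ ((α ∧ α) ∧ (β ⊃ β))) ⊃ (¬β ⊃ ¬α) = 1 ⊃ 2/3 = 2/3
This gives 2/3 ≠ 1.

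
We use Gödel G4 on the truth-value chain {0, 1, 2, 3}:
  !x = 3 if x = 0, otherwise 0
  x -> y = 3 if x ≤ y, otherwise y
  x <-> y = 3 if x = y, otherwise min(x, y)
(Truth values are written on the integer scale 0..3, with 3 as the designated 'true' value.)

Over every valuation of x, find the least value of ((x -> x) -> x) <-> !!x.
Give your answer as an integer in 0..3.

1

Take x = 1:
x -> x = 1 -> 1 = 3
(x -> x) -> x = 3 -> 1 = 1
!x = !1 = 0
!!x = !0 = 3
((x -> x) -> x) <-> !!x = 1 <-> 3 = 1
No assignment yields a value below 1, so this is the minimum.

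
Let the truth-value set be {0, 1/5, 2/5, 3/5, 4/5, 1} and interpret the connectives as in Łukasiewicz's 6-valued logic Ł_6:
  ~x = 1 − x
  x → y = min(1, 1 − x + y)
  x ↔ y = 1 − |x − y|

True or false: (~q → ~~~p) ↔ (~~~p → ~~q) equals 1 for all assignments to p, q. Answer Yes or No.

Counterexample: take p = 0, q = 0.
~q = ~0 = 1
~p = ~0 = 1
~~p = ~1 = 0
~~~p = ~0 = 1
~q → ~~~p = 1 → 1 = 1
~p = ~0 = 1
~~p = ~1 = 0
~~~p = ~0 = 1
~q = ~0 = 1
~~q = ~1 = 0
~~~p → ~~q = 1 → 0 = 0
(~q → ~~~p) ↔ (~~~p → ~~q) = 1 ↔ 0 = 0
This gives 0 ≠ 1.

No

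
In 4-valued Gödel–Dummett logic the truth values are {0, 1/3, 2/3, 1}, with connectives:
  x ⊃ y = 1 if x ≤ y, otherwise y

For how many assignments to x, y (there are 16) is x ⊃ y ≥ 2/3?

11

x = 0, y = 0 ↦ 1  ≥
x = 0, y = 1/3 ↦ 1  ≥
x = 0, y = 2/3 ↦ 1  ≥
x = 0, y = 1 ↦ 1  ≥
x = 1/3, y = 0 ↦ 0  <
x = 1/3, y = 1/3 ↦ 1  ≥
x = 1/3, y = 2/3 ↦ 1  ≥
x = 1/3, y = 1 ↦ 1  ≥
x = 2/3, y = 0 ↦ 0  <
x = 2/3, y = 1/3 ↦ 1/3  <
x = 2/3, y = 2/3 ↦ 1  ≥
x = 2/3, y = 1 ↦ 1  ≥
x = 1, y = 0 ↦ 0  <
x = 1, y = 1/3 ↦ 1/3  <
x = 1, y = 2/3 ↦ 2/3  ≥
x = 1, y = 1 ↦ 1  ≥
So 11 of the 16 assignments meet the threshold.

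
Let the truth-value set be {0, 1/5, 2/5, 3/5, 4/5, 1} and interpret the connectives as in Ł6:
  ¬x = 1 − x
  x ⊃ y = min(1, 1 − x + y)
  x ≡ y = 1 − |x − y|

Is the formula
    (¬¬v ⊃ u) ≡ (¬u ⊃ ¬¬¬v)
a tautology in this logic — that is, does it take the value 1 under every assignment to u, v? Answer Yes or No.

At u = 1/5, v = 1/5, for instance:
¬v = ¬1/5 = 4/5
¬¬v = ¬4/5 = 1/5
¬¬v ⊃ u = 1/5 ⊃ 1/5 = 1
¬u = ¬1/5 = 4/5
¬¬¬v = ¬1/5 = 4/5
¬u ⊃ ¬¬¬v = 4/5 ⊃ 4/5 = 1
(¬¬v ⊃ u) ≡ (¬u ⊃ ¬¬¬v) = 1 ≡ 1 = 1
and checking the remaining 35 assignments likewise gives ≥ 1 in every case.

Yes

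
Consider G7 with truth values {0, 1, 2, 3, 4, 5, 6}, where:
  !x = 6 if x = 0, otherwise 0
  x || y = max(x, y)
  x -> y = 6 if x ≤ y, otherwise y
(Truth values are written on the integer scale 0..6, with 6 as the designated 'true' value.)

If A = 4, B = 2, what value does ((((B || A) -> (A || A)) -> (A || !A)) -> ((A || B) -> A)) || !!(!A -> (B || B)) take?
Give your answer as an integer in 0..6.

B || A = 2 || 4 = 4
A || A = 4 || 4 = 4
(B || A) -> (A || A) = 4 -> 4 = 6
!A = !4 = 0
A || !A = 4 || 0 = 4
((B || A) -> (A || A)) -> (A || !A) = 6 -> 4 = 4
A || B = 4 || 2 = 4
(A || B) -> A = 4 -> 4 = 6
(((B || A) -> (A || A)) -> (A || !A)) -> ((A || B) -> A) = 4 -> 6 = 6
!A = !4 = 0
B || B = 2 || 2 = 2
!A -> (B || B) = 0 -> 2 = 6
!(!A -> (B || B)) = !6 = 0
!!(!A -> (B || B)) = !0 = 6
((((B || A) -> (A || A)) -> (A || !A)) -> ((A || B) -> A)) || !!(!A -> (B || B)) = 6 || 6 = 6

6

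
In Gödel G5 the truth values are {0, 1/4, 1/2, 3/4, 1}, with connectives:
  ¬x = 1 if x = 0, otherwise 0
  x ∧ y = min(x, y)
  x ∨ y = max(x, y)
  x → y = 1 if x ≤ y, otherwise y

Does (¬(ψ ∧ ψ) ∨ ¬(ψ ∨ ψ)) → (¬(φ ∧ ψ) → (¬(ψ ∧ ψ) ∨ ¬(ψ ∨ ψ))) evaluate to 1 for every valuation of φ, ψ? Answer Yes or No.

At φ = 1/4, ψ = 0, for instance:
ψ ∧ ψ = 0 ∧ 0 = 0
¬(ψ ∧ ψ) = ¬0 = 1
ψ ∨ ψ = 0 ∨ 0 = 0
¬(ψ ∨ ψ) = ¬0 = 1
¬(ψ ∧ ψ) ∨ ¬(ψ ∨ ψ) = 1 ∨ 1 = 1
φ ∧ ψ = 1/4 ∧ 0 = 0
¬(φ ∧ ψ) = ¬0 = 1
¬(φ ∧ ψ) → (¬(ψ ∧ ψ) ∨ ¬(ψ ∨ ψ)) = 1 → 1 = 1
(¬(ψ ∧ ψ) ∨ ¬(ψ ∨ ψ)) → (¬(φ ∧ ψ) → (¬(ψ ∧ ψ) ∨ ¬(ψ ∨ ψ))) = 1 → 1 = 1
and checking the remaining 24 assignments likewise gives ≥ 1 in every case.

Yes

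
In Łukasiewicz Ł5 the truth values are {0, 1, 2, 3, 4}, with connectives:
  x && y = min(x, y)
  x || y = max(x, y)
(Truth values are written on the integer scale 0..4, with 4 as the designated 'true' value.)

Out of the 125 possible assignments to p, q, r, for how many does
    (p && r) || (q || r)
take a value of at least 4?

45

value 4: 45 assignments (counts)
value 3: 35 assignments
value 2: 25 assignments
value 1: 15 assignments
value 0: 5 assignments
So 45 of the 125 assignments meet the threshold.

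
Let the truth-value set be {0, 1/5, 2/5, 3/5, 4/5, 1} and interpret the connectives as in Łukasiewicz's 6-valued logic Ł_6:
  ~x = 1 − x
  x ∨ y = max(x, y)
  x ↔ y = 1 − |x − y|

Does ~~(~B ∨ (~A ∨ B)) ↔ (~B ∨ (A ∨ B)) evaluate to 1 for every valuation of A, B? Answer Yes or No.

Counterexample: take A = 0, B = 1/5.
~B = ~1/5 = 4/5
~A = ~0 = 1
~A ∨ B = 1 ∨ 1/5 = 1
~B ∨ (~A ∨ B) = 4/5 ∨ 1 = 1
~(~B ∨ (~A ∨ B)) = ~1 = 0
~~(~B ∨ (~A ∨ B)) = ~0 = 1
~B = ~1/5 = 4/5
A ∨ B = 0 ∨ 1/5 = 1/5
~B ∨ (A ∨ B) = 4/5 ∨ 1/5 = 4/5
~~(~B ∨ (~A ∨ B)) ↔ (~B ∨ (A ∨ B)) = 1 ↔ 4/5 = 4/5
This gives 4/5 ≠ 1.

No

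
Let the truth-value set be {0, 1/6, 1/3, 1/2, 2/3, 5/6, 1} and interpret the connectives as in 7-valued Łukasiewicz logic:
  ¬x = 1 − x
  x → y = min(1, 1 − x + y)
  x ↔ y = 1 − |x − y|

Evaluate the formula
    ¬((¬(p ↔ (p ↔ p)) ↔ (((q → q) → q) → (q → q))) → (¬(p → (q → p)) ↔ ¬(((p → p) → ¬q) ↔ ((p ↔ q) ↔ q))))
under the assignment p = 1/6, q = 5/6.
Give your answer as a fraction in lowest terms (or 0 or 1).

p ↔ p = 1/6 ↔ 1/6 = 1
p ↔ (p ↔ p) = 1/6 ↔ 1 = 1/6
¬(p ↔ (p ↔ p)) = ¬1/6 = 5/6
q → q = 5/6 → 5/6 = 1
(q → q) → q = 1 → 5/6 = 5/6
q → q = 5/6 → 5/6 = 1
((q → q) → q) → (q → q) = 5/6 → 1 = 1
¬(p ↔ (p ↔ p)) ↔ (((q → q) → q) → (q → q)) = 5/6 ↔ 1 = 5/6
q → p = 5/6 → 1/6 = 1/3
p → (q → p) = 1/6 → 1/3 = 1
¬(p → (q → p)) = ¬1 = 0
p → p = 1/6 → 1/6 = 1
¬q = ¬5/6 = 1/6
(p → p) → ¬q = 1 → 1/6 = 1/6
p ↔ q = 1/6 ↔ 5/6 = 1/3
(p ↔ q) ↔ q = 1/3 ↔ 5/6 = 1/2
((p → p) → ¬q) ↔ ((p ↔ q) ↔ q) = 1/6 ↔ 1/2 = 2/3
¬(((p → p) → ¬q) ↔ ((p ↔ q) ↔ q)) = ¬2/3 = 1/3
¬(p → (q → p)) ↔ ¬(((p → p) → ¬q) ↔ ((p ↔ q) ↔ q)) = 0 ↔ 1/3 = 2/3
(¬(p ↔ (p ↔ p)) ↔ (((q → q) → q) → (q → q))) → (¬(p → (q → p)) ↔ ¬(((p → p) → ¬q) ↔ ((p ↔ q) ↔ q))) = 5/6 → 2/3 = 5/6
¬((¬(p ↔ (p ↔ p)) ↔ (((q → q) → q) → (q → q))) → (¬(p → (q → p)) ↔ ¬(((p → p) → ¬q) ↔ ((p ↔ q) ↔ q)))) = ¬5/6 = 1/6

1/6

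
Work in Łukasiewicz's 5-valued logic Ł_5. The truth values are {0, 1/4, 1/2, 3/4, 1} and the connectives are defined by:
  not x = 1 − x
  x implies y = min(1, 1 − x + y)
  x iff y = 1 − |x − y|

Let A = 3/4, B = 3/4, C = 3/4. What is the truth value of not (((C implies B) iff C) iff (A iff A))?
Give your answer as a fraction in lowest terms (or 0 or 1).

1/4

C implies B = 3/4 implies 3/4 = 1
(C implies B) iff C = 1 iff 3/4 = 3/4
A iff A = 3/4 iff 3/4 = 1
((C implies B) iff C) iff (A iff A) = 3/4 iff 1 = 3/4
not (((C implies B) iff C) iff (A iff A)) = not 3/4 = 1/4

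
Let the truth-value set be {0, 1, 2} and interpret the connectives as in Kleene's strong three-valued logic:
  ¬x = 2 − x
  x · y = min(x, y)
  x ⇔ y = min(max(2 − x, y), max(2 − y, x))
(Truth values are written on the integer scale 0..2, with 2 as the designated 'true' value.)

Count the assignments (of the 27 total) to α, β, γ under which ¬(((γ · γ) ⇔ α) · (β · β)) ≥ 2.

value 2: 13 assignments (counts)
value 1: 12 assignments
value 0: 2 assignments
So 13 of the 27 assignments meet the threshold.

13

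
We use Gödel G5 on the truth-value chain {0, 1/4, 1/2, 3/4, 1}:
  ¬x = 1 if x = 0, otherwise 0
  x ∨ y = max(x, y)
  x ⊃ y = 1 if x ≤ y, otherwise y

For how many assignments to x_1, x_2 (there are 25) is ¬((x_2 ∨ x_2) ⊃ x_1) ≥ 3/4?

value 1: 4 assignments (counts)
value 0: 21 assignments
So 4 of the 25 assignments meet the threshold.

4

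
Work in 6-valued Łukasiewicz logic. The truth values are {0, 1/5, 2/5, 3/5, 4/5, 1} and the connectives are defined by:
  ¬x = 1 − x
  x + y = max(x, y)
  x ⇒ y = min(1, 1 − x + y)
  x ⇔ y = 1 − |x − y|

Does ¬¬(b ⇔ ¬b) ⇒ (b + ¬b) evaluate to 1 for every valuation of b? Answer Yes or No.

Counterexample: take b = 2/5.
¬b = ¬2/5 = 3/5
b ⇔ ¬b = 2/5 ⇔ 3/5 = 4/5
¬(b ⇔ ¬b) = ¬4/5 = 1/5
¬¬(b ⇔ ¬b) = ¬1/5 = 4/5
¬b = ¬2/5 = 3/5
b + ¬b = 2/5 + 3/5 = 3/5
¬¬(b ⇔ ¬b) ⇒ (b + ¬b) = 4/5 ⇒ 3/5 = 4/5
This gives 4/5 ≠ 1.

No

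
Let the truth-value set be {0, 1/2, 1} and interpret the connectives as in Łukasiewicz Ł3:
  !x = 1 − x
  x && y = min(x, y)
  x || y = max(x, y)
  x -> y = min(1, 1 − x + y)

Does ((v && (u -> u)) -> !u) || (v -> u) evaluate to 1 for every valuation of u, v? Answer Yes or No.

No

Counterexample: take u = 1/2, v = 1.
u -> u = 1/2 -> 1/2 = 1
v && (u -> u) = 1 && 1 = 1
!u = !1/2 = 1/2
(v && (u -> u)) -> !u = 1 -> 1/2 = 1/2
v -> u = 1 -> 1/2 = 1/2
((v && (u -> u)) -> !u) || (v -> u) = 1/2 || 1/2 = 1/2
This gives 1/2 ≠ 1.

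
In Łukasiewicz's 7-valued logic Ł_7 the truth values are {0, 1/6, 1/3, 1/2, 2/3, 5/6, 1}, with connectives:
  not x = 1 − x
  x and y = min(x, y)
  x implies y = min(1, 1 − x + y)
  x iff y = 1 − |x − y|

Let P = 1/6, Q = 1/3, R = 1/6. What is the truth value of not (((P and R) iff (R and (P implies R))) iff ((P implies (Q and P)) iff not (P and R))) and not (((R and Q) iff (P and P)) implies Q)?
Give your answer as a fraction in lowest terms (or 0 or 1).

1/6

P and R = 1/6 and 1/6 = 1/6
P implies R = 1/6 implies 1/6 = 1
R and (P implies R) = 1/6 and 1 = 1/6
(P and R) iff (R and (P implies R)) = 1/6 iff 1/6 = 1
Q and P = 1/3 and 1/6 = 1/6
P implies (Q and P) = 1/6 implies 1/6 = 1
P and R = 1/6 and 1/6 = 1/6
not (P and R) = not 1/6 = 5/6
(P implies (Q and P)) iff not (P and R) = 1 iff 5/6 = 5/6
((P and R) iff (R and (P implies R))) iff ((P implies (Q and P)) iff not (P and R)) = 1 iff 5/6 = 5/6
not (((P and R) iff (R and (P implies R))) iff ((P implies (Q and P)) iff not (P and R))) = not 5/6 = 1/6
R and Q = 1/6 and 1/3 = 1/6
P and P = 1/6 and 1/6 = 1/6
(R and Q) iff (P and P) = 1/6 iff 1/6 = 1
((R and Q) iff (P and P)) implies Q = 1 implies 1/3 = 1/3
not (((R and Q) iff (P and P)) implies Q) = not 1/3 = 2/3
not (((P and R) iff (R and (P implies R))) iff ((P implies (Q and P)) iff not (P and R))) and not (((R and Q) iff (P and P)) implies Q) = 1/6 and 2/3 = 1/6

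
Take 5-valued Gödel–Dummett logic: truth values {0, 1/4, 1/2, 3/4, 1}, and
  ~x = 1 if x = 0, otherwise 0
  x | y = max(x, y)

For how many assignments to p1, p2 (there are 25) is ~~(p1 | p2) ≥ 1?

24

value 1: 24 assignments (counts)
value 0: 1 assignment
So 24 of the 25 assignments meet the threshold.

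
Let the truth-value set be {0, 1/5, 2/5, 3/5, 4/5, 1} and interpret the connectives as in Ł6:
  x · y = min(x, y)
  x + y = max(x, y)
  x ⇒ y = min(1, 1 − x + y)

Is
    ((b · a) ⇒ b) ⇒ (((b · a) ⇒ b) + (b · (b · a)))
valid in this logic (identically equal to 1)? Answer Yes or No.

Yes

At a = 2/5, b = 1, for instance:
b · a = 1 · 2/5 = 2/5
(b · a) ⇒ b = 2/5 ⇒ 1 = 1
b · a = 1 · 2/5 = 2/5
b · (b · a) = 1 · 2/5 = 2/5
((b · a) ⇒ b) + (b · (b · a)) = 1 + 2/5 = 1
((b · a) ⇒ b) ⇒ (((b · a) ⇒ b) + (b · (b · a))) = 1 ⇒ 1 = 1
and checking the remaining 35 assignments likewise gives ≥ 1 in every case.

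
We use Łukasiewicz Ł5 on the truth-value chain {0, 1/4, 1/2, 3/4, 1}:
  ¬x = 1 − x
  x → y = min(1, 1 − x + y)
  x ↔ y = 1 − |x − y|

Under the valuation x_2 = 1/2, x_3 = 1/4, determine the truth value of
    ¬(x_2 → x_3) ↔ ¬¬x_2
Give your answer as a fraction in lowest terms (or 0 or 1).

3/4

x_2 → x_3 = 1/2 → 1/4 = 3/4
¬(x_2 → x_3) = ¬3/4 = 1/4
¬x_2 = ¬1/2 = 1/2
¬¬x_2 = ¬1/2 = 1/2
¬(x_2 → x_3) ↔ ¬¬x_2 = 1/4 ↔ 1/2 = 3/4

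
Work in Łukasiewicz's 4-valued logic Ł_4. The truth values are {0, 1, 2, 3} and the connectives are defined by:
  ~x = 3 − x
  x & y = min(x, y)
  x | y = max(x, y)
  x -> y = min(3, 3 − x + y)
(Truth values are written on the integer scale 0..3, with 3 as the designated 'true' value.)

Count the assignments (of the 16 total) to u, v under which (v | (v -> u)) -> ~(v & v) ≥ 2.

u = 0, v = 0 ↦ 3  ≥
u = 0, v = 1 ↦ 3  ≥
u = 0, v = 2 ↦ 2  ≥
u = 0, v = 3 ↦ 0  <
u = 1, v = 0 ↦ 3  ≥
u = 1, v = 1 ↦ 2  ≥
u = 1, v = 2 ↦ 2  ≥
u = 1, v = 3 ↦ 0  <
u = 2, v = 0 ↦ 3  ≥
u = 2, v = 1 ↦ 2  ≥
u = 2, v = 2 ↦ 1  <
u = 2, v = 3 ↦ 0  <
u = 3, v = 0 ↦ 3  ≥
u = 3, v = 1 ↦ 2  ≥
u = 3, v = 2 ↦ 1  <
u = 3, v = 3 ↦ 0  <
So 10 of the 16 assignments meet the threshold.

10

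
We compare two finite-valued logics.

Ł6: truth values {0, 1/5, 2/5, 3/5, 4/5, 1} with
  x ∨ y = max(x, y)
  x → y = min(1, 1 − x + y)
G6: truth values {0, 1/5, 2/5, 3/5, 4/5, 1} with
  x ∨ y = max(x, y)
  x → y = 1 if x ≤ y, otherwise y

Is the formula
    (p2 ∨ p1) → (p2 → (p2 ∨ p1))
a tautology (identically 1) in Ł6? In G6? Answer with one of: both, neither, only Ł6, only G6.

In Ł6: every assignment gives 1 — tautology.
In G6: every assignment gives 1 — tautology.

both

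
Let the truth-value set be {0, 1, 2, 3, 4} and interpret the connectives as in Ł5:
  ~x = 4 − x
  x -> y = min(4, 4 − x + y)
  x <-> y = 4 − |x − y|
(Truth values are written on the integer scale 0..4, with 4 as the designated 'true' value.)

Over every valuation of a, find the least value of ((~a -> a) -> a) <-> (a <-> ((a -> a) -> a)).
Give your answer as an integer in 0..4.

2

Take a = 2:
~a = ~2 = 2
~a -> a = 2 -> 2 = 4
(~a -> a) -> a = 4 -> 2 = 2
a -> a = 2 -> 2 = 4
(a -> a) -> a = 4 -> 2 = 2
a <-> ((a -> a) -> a) = 2 <-> 2 = 4
((~a -> a) -> a) <-> (a <-> ((a -> a) -> a)) = 2 <-> 4 = 2
No assignment yields a value below 2, so this is the minimum.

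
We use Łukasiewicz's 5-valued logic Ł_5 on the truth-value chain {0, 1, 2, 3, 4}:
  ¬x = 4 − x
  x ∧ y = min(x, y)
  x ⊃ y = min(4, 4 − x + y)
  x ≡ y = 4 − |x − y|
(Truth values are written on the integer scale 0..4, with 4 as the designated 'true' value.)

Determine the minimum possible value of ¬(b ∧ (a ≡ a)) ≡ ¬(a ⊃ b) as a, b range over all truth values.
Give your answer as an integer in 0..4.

0

Take a = 0, b = 0:
a ≡ a = 0 ≡ 0 = 4
b ∧ (a ≡ a) = 0 ∧ 4 = 0
¬(b ∧ (a ≡ a)) = ¬0 = 4
a ⊃ b = 0 ⊃ 0 = 4
¬(a ⊃ b) = ¬4 = 0
¬(b ∧ (a ≡ a)) ≡ ¬(a ⊃ b) = 4 ≡ 0 = 0
No assignment yields a value below 0, so this is the minimum.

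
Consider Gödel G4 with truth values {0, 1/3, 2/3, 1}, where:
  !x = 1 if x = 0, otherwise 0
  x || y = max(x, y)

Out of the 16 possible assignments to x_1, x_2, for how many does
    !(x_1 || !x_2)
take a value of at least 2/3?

x_1 = 0, x_2 = 0 ↦ 0  <
x_1 = 0, x_2 = 1/3 ↦ 1  ≥
x_1 = 0, x_2 = 2/3 ↦ 1  ≥
x_1 = 0, x_2 = 1 ↦ 1  ≥
x_1 = 1/3, x_2 = 0 ↦ 0  <
x_1 = 1/3, x_2 = 1/3 ↦ 0  <
x_1 = 1/3, x_2 = 2/3 ↦ 0  <
x_1 = 1/3, x_2 = 1 ↦ 0  <
x_1 = 2/3, x_2 = 0 ↦ 0  <
x_1 = 2/3, x_2 = 1/3 ↦ 0  <
x_1 = 2/3, x_2 = 2/3 ↦ 0  <
x_1 = 2/3, x_2 = 1 ↦ 0  <
x_1 = 1, x_2 = 0 ↦ 0  <
x_1 = 1, x_2 = 1/3 ↦ 0  <
x_1 = 1, x_2 = 2/3 ↦ 0  <
x_1 = 1, x_2 = 1 ↦ 0  <
So 3 of the 16 assignments meet the threshold.

3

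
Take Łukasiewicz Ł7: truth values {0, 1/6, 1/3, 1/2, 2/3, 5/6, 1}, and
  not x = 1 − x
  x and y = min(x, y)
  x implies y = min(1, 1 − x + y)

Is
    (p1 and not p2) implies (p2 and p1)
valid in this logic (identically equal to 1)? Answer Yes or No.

Counterexample: take p1 = 1/6, p2 = 0.
not p2 = not 0 = 1
p1 and not p2 = 1/6 and 1 = 1/6
p2 and p1 = 0 and 1/6 = 0
(p1 and not p2) implies (p2 and p1) = 1/6 implies 0 = 5/6
This gives 5/6 ≠ 1.

No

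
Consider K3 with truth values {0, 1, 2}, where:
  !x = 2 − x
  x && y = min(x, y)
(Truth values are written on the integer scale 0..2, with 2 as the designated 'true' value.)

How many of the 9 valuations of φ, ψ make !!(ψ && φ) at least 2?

1

φ = 0, ψ = 0 ↦ 0  <
φ = 0, ψ = 1 ↦ 0  <
φ = 0, ψ = 2 ↦ 0  <
φ = 1, ψ = 0 ↦ 0  <
φ = 1, ψ = 1 ↦ 1  <
φ = 1, ψ = 2 ↦ 1  <
φ = 2, ψ = 0 ↦ 0  <
φ = 2, ψ = 1 ↦ 1  <
φ = 2, ψ = 2 ↦ 2  ≥
So 1 of the 9 assignments meets the threshold.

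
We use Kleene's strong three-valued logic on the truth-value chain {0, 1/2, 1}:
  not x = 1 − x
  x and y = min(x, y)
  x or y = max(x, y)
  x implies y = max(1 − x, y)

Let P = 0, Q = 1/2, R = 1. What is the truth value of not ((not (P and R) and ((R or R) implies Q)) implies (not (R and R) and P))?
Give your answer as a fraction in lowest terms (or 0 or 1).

1/2

P and R = 0 and 1 = 0
not (P and R) = not 0 = 1
R or R = 1 or 1 = 1
(R or R) implies Q = 1 implies 1/2 = 1/2
not (P and R) and ((R or R) implies Q) = 1 and 1/2 = 1/2
R and R = 1 and 1 = 1
not (R and R) = not 1 = 0
not (R and R) and P = 0 and 0 = 0
(not (P and R) and ((R or R) implies Q)) implies (not (R and R) and P) = 1/2 implies 0 = 1/2
not ((not (P and R) and ((R or R) implies Q)) implies (not (R and R) and P)) = not 1/2 = 1/2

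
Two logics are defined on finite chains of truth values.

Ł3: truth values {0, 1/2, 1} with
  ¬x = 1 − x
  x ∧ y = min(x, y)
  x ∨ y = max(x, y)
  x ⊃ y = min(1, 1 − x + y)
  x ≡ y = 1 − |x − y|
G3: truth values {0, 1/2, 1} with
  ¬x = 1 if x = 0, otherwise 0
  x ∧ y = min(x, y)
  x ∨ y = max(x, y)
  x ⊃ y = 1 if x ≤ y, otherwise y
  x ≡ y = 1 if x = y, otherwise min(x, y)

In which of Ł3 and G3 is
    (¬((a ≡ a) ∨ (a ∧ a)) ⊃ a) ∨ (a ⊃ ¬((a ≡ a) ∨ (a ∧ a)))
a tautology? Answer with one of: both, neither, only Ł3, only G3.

both

In Ł3: every assignment gives 1 — tautology.
In G3: every assignment gives 1 — tautology.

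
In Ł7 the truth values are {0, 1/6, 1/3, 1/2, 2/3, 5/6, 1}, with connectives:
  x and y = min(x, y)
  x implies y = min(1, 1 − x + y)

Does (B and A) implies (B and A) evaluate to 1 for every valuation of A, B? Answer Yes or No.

At A = 1, B = 2/3, for instance:
B and A = 2/3 and 1 = 2/3
(B and A) implies (B and A) = 2/3 implies 2/3 = 1
and checking the remaining 48 assignments likewise gives ≥ 1 in every case.

Yes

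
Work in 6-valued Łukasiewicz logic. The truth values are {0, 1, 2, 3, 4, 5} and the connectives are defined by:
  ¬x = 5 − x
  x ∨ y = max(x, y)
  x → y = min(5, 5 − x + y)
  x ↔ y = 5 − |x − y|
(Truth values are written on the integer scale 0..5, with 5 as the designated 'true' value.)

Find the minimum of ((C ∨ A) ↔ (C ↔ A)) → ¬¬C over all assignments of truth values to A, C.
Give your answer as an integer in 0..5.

1

Take A = 2, C = 0:
C ∨ A = 0 ∨ 2 = 2
C ↔ A = 0 ↔ 2 = 3
(C ∨ A) ↔ (C ↔ A) = 2 ↔ 3 = 4
¬C = ¬0 = 5
¬¬C = ¬5 = 0
((C ∨ A) ↔ (C ↔ A)) → ¬¬C = 4 → 0 = 1
No assignment yields a value below 1, so this is the minimum.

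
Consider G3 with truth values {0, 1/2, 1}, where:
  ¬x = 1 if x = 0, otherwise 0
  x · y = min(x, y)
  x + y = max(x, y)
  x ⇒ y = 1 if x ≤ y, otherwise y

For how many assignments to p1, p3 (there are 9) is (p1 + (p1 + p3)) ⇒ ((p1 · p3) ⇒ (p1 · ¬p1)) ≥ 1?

p1 = 0, p3 = 0 ↦ 1  ≥
p1 = 0, p3 = 1/2 ↦ 1  ≥
p1 = 0, p3 = 1 ↦ 1  ≥
p1 = 1/2, p3 = 0 ↦ 1  ≥
p1 = 1/2, p3 = 1/2 ↦ 0  <
p1 = 1/2, p3 = 1 ↦ 0  <
p1 = 1, p3 = 0 ↦ 1  ≥
p1 = 1, p3 = 1/2 ↦ 0  <
p1 = 1, p3 = 1 ↦ 0  <
So 5 of the 9 assignments meet the threshold.

5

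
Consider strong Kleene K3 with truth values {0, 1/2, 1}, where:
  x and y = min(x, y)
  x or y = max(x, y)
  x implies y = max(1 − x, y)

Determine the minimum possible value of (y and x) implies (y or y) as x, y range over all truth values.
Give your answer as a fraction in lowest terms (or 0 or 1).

1/2

Take x = 1/2, y = 1/2:
y and x = 1/2 and 1/2 = 1/2
y or y = 1/2 or 1/2 = 1/2
(y and x) implies (y or y) = 1/2 implies 1/2 = 1/2
No assignment yields a value below 1/2, so this is the minimum.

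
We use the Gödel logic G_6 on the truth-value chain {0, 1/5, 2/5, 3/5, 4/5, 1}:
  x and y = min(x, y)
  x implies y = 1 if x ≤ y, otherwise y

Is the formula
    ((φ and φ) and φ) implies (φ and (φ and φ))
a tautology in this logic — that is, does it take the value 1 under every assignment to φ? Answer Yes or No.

Yes

φ = 0 ↦ 1
φ = 1/5 ↦ 1
φ = 2/5 ↦ 1
φ = 3/5 ↦ 1
φ = 4/5 ↦ 1
φ = 1 ↦ 1
Every assignment gives a value ≥ 1.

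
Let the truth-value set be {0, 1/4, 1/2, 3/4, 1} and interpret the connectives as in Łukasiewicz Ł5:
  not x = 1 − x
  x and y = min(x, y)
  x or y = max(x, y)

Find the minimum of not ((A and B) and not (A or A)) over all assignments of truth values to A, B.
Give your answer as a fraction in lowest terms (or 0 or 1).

1/2

Take A = 1/2, B = 1/2:
A and B = 1/2 and 1/2 = 1/2
A or A = 1/2 or 1/2 = 1/2
not (A or A) = not 1/2 = 1/2
(A and B) and not (A or A) = 1/2 and 1/2 = 1/2
not ((A and B) and not (A or A)) = not 1/2 = 1/2
No assignment yields a value below 1/2, so this is the minimum.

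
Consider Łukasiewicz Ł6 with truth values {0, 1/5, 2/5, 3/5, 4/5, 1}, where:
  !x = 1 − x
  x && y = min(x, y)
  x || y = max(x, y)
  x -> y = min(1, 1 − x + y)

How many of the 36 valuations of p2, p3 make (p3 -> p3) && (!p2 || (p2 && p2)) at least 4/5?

24

value 1: 12 assignments (counts)
value 4/5: 12 assignments (counts)
value 3/5: 12 assignments
So 24 of the 36 assignments meet the threshold.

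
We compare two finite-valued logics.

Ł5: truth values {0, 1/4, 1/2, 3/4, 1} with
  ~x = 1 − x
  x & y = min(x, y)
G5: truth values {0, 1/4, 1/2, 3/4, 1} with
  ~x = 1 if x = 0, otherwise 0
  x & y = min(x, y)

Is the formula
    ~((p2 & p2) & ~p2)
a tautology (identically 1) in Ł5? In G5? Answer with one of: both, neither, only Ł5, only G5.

only G5

In Ł5: at p2 = 1/4 the value is 3/4 — not a tautology.
In G5: every assignment gives 1 — tautology.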